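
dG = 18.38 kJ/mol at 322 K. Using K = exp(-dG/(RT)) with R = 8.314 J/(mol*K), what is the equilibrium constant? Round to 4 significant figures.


dG is in kJ/mol; multiply by 1000 to match R in J/(mol*K).
RT = 8.314 * 322 = 2677.108 J/mol
exponent = -dG*1000 / (RT) = -(18.38*1000) / 2677.108 = -6.86561767
K = exp(-6.86561767)
K = 0.001043038, rounded to 4 significant figures:

0.001043


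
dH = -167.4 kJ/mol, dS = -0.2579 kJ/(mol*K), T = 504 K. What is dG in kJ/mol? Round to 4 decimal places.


Gibbs: dG = dH - T*dS (consistent units, dS already in kJ/(mol*K)).
T*dS = 504 * -0.2579 = -129.9816
dG = -167.4 - (-129.9816)
dG = -37.4184 kJ/mol, rounded to 4 dp:

-37.4184 kJ/mol


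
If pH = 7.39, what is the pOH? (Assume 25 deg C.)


At 25 deg C, pH + pOH = 14.
pOH = 14 - pH = 14 - 7.39
pOH = 6.61:

6.61


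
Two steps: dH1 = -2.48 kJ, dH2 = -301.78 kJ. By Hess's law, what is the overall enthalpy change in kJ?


Hess's law: enthalpy is a state function, so add the step enthalpies.
dH_total = dH1 + dH2 = -2.48 + (-301.78)
dH_total = -304.26 kJ:

-304.26 kJ


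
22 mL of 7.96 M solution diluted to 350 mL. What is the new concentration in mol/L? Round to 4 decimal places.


Dilution: M1*V1 = M2*V2, solve for M2.
M2 = M1*V1 / V2
M2 = 7.96 * 22 / 350
M2 = 175.12 / 350
M2 = 0.50034286 mol/L, rounded to 4 dp:

0.5003 mol/L


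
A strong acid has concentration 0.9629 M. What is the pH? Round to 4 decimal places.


A strong acid dissociates completely, so [H+] equals the given concentration.
pH = -log10([H+]) = -log10(0.9629)
pH = 0.01641881, rounded to 4 dp:

0.0164


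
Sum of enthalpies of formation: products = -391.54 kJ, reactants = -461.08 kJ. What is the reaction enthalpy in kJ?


dH_rxn = sum(dH_f products) - sum(dH_f reactants)
dH_rxn = -391.54 - (-461.08)
dH_rxn = 69.54 kJ:

69.54 kJ


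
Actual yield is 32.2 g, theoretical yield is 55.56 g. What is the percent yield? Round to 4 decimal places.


% yield = 100 * actual / theoretical
% yield = 100 * 32.2 / 55.56
% yield = 57.95536357 %, rounded to 4 dp:

57.9554 %


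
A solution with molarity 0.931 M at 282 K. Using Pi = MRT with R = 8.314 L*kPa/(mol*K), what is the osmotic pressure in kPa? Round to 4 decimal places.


Osmotic pressure (van't Hoff): Pi = M*R*T.
RT = 8.314 * 282 = 2344.548
Pi = 0.931 * 2344.548
Pi = 2182.774188 kPa, rounded to 4 dp:

2182.7742 kPa


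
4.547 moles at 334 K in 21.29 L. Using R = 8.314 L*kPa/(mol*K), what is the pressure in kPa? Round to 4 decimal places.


PV = nRT, solve for P = nRT / V.
nRT = 4.547 * 8.314 * 334 = 12626.4552
P = 12626.4552 / 21.29
P = 593.06976045 kPa, rounded to 4 dp:

593.0698 kPa


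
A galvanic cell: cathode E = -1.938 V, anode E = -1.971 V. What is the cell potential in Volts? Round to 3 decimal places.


Standard cell potential: E_cell = E_cathode - E_anode.
E_cell = -1.938 - (-1.971)
E_cell = 0.033 V, rounded to 3 dp:

0.033 V


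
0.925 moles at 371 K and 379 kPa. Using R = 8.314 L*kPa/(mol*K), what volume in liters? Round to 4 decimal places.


PV = nRT, solve for V = nRT / P.
nRT = 0.925 * 8.314 * 371 = 2853.157
V = 2853.157 / 379
V = 7.52811873 L, rounded to 4 dp:

7.5281 L


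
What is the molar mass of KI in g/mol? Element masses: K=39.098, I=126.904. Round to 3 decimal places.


M = sum(count * atomic_mass) over atoms.
M = 1*39.098 + 1*126.904
M = 39.098 + 126.904
M = 166.002 g/mol, rounded to 3 dp:

166.002 g/mol


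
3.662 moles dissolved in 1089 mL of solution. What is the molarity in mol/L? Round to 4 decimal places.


Convert volume to liters: V_L = V_mL / 1000.
V_L = 1089 / 1000 = 1.089 L
M = n / V_L = 3.662 / 1.089
M = 3.36271809 mol/L, rounded to 4 dp:

3.3627 mol/L


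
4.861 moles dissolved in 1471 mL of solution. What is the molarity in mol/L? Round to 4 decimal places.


Convert volume to liters: V_L = V_mL / 1000.
V_L = 1471 / 1000 = 1.471 L
M = n / V_L = 4.861 / 1.471
M = 3.30455472 mol/L, rounded to 4 dp:

3.3046 mol/L


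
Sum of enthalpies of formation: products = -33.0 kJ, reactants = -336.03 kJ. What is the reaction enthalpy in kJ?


dH_rxn = sum(dH_f products) - sum(dH_f reactants)
dH_rxn = -33.0 - (-336.03)
dH_rxn = 303.03 kJ:

303.03 kJ


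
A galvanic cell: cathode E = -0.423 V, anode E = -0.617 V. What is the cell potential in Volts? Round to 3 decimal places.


Standard cell potential: E_cell = E_cathode - E_anode.
E_cell = -0.423 - (-0.617)
E_cell = 0.194 V, rounded to 3 dp:

0.194 V


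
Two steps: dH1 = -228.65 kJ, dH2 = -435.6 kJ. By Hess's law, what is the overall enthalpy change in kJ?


Hess's law: enthalpy is a state function, so add the step enthalpies.
dH_total = dH1 + dH2 = -228.65 + (-435.6)
dH_total = -664.25 kJ:

-664.25 kJ


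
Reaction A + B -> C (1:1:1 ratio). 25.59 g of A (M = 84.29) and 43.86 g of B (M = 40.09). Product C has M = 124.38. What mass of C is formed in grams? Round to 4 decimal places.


Find moles of each reactant; the smaller value is the limiting reagent in a 1:1:1 reaction, so moles_C equals moles of the limiter.
n_A = mass_A / M_A = 25.59 / 84.29 = 0.303595 mol
n_B = mass_B / M_B = 43.86 / 40.09 = 1.094038 mol
Limiting reagent: A (smaller), n_limiting = 0.303595 mol
mass_C = n_limiting * M_C = 0.303595 * 124.38
mass_C = 37.7611461 g, rounded to 4 dp:

37.7611 g


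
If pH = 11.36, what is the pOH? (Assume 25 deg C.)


At 25 deg C, pH + pOH = 14.
pOH = 14 - pH = 14 - 11.36
pOH = 2.64:

2.64


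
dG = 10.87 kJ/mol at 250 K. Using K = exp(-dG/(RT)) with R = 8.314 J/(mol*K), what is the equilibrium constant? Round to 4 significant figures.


dG is in kJ/mol; multiply by 1000 to match R in J/(mol*K).
RT = 8.314 * 250 = 2078.5 J/mol
exponent = -dG*1000 / (RT) = -(10.87*1000) / 2078.5 = -5.22973298
K = exp(-5.22973298)
K = 0.005354955, rounded to 4 significant figures:

0.005355


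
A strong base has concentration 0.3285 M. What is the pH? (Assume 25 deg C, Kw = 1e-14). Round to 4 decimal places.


A strong base dissociates completely, so [OH-] equals the given concentration.
pOH = -log10([OH-]) = -log10(0.3285) = 0.483465
pH = 14 - pOH = 14 - 0.483465
pH = 13.516535, rounded to 4 dp:

13.5165


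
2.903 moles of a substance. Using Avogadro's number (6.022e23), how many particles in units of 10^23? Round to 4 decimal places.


N = n * NA, then divide by 1e23 for the requested units.
N / 1e23 = n * 6.022
N / 1e23 = 2.903 * 6.022
N / 1e23 = 17.481866, rounded to 4 dp:

17.4819


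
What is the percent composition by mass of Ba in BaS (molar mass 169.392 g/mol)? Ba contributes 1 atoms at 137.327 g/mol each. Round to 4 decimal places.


pct = 100 * (n_elem * M_elem) / M_total
mass_contribution = 1 * 137.327 = 137.327 g/mol
pct = 100 * 137.327 / 169.392
pct = 81.07053462 %, rounded to 4 dp:

81.0705 %


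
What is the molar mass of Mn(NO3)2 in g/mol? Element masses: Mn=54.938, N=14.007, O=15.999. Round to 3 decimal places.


M = sum(count * atomic_mass) over atoms.
M = 1*54.938 + 2*14.007 + 6*15.999
M = 54.938 + 28.014 + 95.994
M = 178.946 g/mol, rounded to 3 dp:

178.946 g/mol


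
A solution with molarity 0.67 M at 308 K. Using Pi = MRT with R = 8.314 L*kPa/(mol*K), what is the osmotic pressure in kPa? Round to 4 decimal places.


Osmotic pressure (van't Hoff): Pi = M*R*T.
RT = 8.314 * 308 = 2560.712
Pi = 0.67 * 2560.712
Pi = 1715.67704 kPa, rounded to 4 dp:

1715.6770 kPa


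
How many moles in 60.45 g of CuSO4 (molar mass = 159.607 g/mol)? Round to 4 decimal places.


n = mass / M
n = 60.45 / 159.607
n = 0.37874279 mol, rounded to 4 dp:

0.3787 mol


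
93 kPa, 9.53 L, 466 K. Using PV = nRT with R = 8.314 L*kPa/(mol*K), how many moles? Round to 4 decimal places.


PV = nRT, solve for n = PV / (RT).
PV = 93 * 9.53 = 886.29
RT = 8.314 * 466 = 3874.324
n = 886.29 / 3874.324
n = 0.22875991 mol, rounded to 4 dp:

0.2288 mol


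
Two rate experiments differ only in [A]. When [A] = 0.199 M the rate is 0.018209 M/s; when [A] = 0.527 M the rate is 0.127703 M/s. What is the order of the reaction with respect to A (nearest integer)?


Rate is proportional to [A]^n, so rate2/rate1 = ([A]2/[A]1)^n. Take logs to solve for n.
rate2/rate1 = 0.127703 / 0.018209 = 7.0132
[A]2/[A]1 = 0.527 / 0.199 = 2.6482
n = ln(7.0132) / ln(2.6482) = 2.0
Nearest integer order:

2


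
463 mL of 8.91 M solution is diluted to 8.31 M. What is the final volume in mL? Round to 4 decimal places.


Dilution: M1*V1 = M2*V2, solve for V2.
V2 = M1*V1 / M2
V2 = 8.91 * 463 / 8.31
V2 = 4125.33 / 8.31
V2 = 496.42960289 mL, rounded to 4 dp:

496.4296 mL


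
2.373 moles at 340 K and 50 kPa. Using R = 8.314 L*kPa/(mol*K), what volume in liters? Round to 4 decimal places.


PV = nRT, solve for V = nRT / P.
nRT = 2.373 * 8.314 * 340 = 6707.9015
V = 6707.9015 / 50
V = 134.15803 L, rounded to 4 dp:

134.1580 L


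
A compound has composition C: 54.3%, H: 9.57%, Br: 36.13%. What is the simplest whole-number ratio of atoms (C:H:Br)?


Assume 100 g of compound, divide each mass% by atomic mass to get moles, then normalize by the smallest to get a raw atom ratio.
Moles per 100 g: C: 54.3/12.011 = 4.5209, H: 9.57/1.008 = 9.494, Br: 36.13/79.904 = 0.4522
Raw ratio (divide by min = 0.4522): C: 9.998, H: 20.997, Br: 1.0
Multiply by 1 to clear fractions: C: 9.998 ~= 10, H: 20.997 ~= 21, Br: 1.0 ~= 1
Reduce by GCD to get the simplest whole-number ratio:

10:21:1


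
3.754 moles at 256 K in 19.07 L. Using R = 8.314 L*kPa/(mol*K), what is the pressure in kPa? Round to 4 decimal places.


PV = nRT, solve for P = nRT / V.
nRT = 3.754 * 8.314 * 256 = 7989.9535
P = 7989.9535 / 19.07
P = 418.98025695 kPa, rounded to 4 dp:

418.9803 kPa


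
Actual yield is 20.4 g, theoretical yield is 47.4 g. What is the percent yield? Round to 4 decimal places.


% yield = 100 * actual / theoretical
% yield = 100 * 20.4 / 47.4
% yield = 43.03797468 %, rounded to 4 dp:

43.0380 %


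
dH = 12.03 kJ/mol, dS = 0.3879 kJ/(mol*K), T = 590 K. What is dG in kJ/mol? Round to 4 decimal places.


Gibbs: dG = dH - T*dS (consistent units, dS already in kJ/(mol*K)).
T*dS = 590 * 0.3879 = 228.861
dG = 12.03 - (228.861)
dG = -216.831 kJ/mol, rounded to 4 dp:

-216.8310 kJ/mol


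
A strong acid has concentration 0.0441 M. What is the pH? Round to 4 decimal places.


A strong acid dissociates completely, so [H+] equals the given concentration.
pH = -log10([H+]) = -log10(0.0441)
pH = 1.35556141, rounded to 4 dp:

1.3556


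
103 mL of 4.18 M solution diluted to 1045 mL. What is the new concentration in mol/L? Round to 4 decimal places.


Dilution: M1*V1 = M2*V2, solve for M2.
M2 = M1*V1 / V2
M2 = 4.18 * 103 / 1045
M2 = 430.54 / 1045
M2 = 0.412 mol/L, rounded to 4 dp:

0.4120 mol/L


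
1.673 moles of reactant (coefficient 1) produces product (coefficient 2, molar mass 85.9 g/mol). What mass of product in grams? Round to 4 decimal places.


Use the coefficient ratio to convert reactant moles to product moles, then multiply by the product's molar mass.
moles_P = moles_R * (coeff_P / coeff_R) = 1.673 * (2/1) = 3.346
mass_P = moles_P * M_P = 3.346 * 85.9
mass_P = 287.4214 g, rounded to 4 dp:

287.4214 g


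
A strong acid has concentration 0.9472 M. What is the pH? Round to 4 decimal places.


A strong acid dissociates completely, so [H+] equals the given concentration.
pH = -log10([H+]) = -log10(0.9472)
pH = 0.02355831, rounded to 4 dp:

0.0236


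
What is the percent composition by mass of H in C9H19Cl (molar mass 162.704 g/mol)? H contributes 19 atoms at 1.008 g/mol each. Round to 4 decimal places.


pct = 100 * (n_elem * M_elem) / M_total
mass_contribution = 19 * 1.008 = 19.152 g/mol
pct = 100 * 19.152 / 162.704
pct = 11.77106893 %, rounded to 4 dp:

11.7711 %


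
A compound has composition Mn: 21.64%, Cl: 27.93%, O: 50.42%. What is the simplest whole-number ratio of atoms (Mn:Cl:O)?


Assume 100 g of compound, divide each mass% by atomic mass to get moles, then normalize by the smallest to get a raw atom ratio.
Moles per 100 g: Mn: 21.64/54.938 = 0.3939, Cl: 27.93/35.453 = 0.7878, O: 50.42/15.999 = 3.1514
Raw ratio (divide by min = 0.3939): Mn: 1.0, Cl: 2.0, O: 8.001
Multiply by 1 to clear fractions: Mn: 1.0 ~= 1, Cl: 2.0 ~= 2, O: 8.001 ~= 8
Reduce by GCD to get the simplest whole-number ratio:

1:2:8


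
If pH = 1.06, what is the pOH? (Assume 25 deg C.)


At 25 deg C, pH + pOH = 14.
pOH = 14 - pH = 14 - 1.06
pOH = 12.94:

12.94


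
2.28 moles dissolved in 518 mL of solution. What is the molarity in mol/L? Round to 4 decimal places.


Convert volume to liters: V_L = V_mL / 1000.
V_L = 518 / 1000 = 0.518 L
M = n / V_L = 2.28 / 0.518
M = 4.4015444 mol/L, rounded to 4 dp:

4.4015 mol/L


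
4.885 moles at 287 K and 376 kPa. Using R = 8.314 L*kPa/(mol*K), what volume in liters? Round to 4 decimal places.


PV = nRT, solve for V = nRT / P.
nRT = 4.885 * 8.314 * 287 = 11656.1864
V = 11656.1864 / 376
V = 31.00049574 L, rounded to 4 dp:

31.0005 L


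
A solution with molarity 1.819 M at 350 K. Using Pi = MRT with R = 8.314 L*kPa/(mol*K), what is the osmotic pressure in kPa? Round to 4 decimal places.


Osmotic pressure (van't Hoff): Pi = M*R*T.
RT = 8.314 * 350 = 2909.9
Pi = 1.819 * 2909.9
Pi = 5293.1081 kPa, rounded to 4 dp:

5293.1081 kPa


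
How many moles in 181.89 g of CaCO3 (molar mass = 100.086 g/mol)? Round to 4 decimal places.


n = mass / M
n = 181.89 / 100.086
n = 1.81733709 mol, rounded to 4 dp:

1.8173 mol


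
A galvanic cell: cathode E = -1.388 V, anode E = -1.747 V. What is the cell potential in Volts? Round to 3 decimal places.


Standard cell potential: E_cell = E_cathode - E_anode.
E_cell = -1.388 - (-1.747)
E_cell = 0.359 V, rounded to 3 dp:

0.359 V


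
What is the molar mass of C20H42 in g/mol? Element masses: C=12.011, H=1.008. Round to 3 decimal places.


M = sum(count * atomic_mass) over atoms.
M = 20*12.011 + 42*1.008
M = 240.22 + 42.336
M = 282.556 g/mol, rounded to 3 dp:

282.556 g/mol


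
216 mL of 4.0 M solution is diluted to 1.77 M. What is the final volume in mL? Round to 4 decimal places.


Dilution: M1*V1 = M2*V2, solve for V2.
V2 = M1*V1 / M2
V2 = 4.0 * 216 / 1.77
V2 = 864.0 / 1.77
V2 = 488.13559322 mL, rounded to 4 dp:

488.1356 mL


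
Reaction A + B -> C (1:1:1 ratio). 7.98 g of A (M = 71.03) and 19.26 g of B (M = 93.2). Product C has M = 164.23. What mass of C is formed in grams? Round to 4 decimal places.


Find moles of each reactant; the smaller value is the limiting reagent in a 1:1:1 reaction, so moles_C equals moles of the limiter.
n_A = mass_A / M_A = 7.98 / 71.03 = 0.112347 mol
n_B = mass_B / M_B = 19.26 / 93.2 = 0.206652 mol
Limiting reagent: A (smaller), n_limiting = 0.112347 mol
mass_C = n_limiting * M_C = 0.112347 * 164.23
mass_C = 18.45074781 g, rounded to 4 dp:

18.4507 g


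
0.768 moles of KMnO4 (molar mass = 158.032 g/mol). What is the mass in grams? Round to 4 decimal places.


mass = n * M
mass = 0.768 * 158.032
mass = 121.368576 g, rounded to 4 dp:

121.3686 g


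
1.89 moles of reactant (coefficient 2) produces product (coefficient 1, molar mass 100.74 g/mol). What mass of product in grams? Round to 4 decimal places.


Use the coefficient ratio to convert reactant moles to product moles, then multiply by the product's molar mass.
moles_P = moles_R * (coeff_P / coeff_R) = 1.89 * (1/2) = 0.945
mass_P = moles_P * M_P = 0.945 * 100.74
mass_P = 95.1993 g, rounded to 4 dp:

95.1993 g


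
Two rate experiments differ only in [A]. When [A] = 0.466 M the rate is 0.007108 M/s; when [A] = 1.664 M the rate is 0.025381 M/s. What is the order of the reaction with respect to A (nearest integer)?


Rate is proportional to [A]^n, so rate2/rate1 = ([A]2/[A]1)^n. Take logs to solve for n.
rate2/rate1 = 0.025381 / 0.007108 = 3.5708
[A]2/[A]1 = 1.664 / 0.466 = 3.5708
n = ln(3.5708) / ln(3.5708) = 1.0
Nearest integer order:

1


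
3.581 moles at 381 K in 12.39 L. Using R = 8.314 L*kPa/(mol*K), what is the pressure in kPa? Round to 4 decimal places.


PV = nRT, solve for P = nRT / V.
nRT = 3.581 * 8.314 * 381 = 11343.2974
P = 11343.2974 / 12.39
P = 915.52037127 kPa, rounded to 4 dp:

915.5204 kPa


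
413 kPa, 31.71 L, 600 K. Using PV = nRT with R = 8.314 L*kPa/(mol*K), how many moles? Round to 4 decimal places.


PV = nRT, solve for n = PV / (RT).
PV = 413 * 31.71 = 13096.23
RT = 8.314 * 600 = 4988.4
n = 13096.23 / 4988.4
n = 2.62533678 mol, rounded to 4 dp:

2.6253 mol


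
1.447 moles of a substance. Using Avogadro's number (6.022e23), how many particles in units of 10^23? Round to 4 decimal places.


N = n * NA, then divide by 1e23 for the requested units.
N / 1e23 = n * 6.022
N / 1e23 = 1.447 * 6.022
N / 1e23 = 8.713834, rounded to 4 dp:

8.7138


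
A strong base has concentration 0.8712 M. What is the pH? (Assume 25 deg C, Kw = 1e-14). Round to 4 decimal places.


A strong base dissociates completely, so [OH-] equals the given concentration.
pOH = -log10([OH-]) = -log10(0.8712) = 0.059882
pH = 14 - pOH = 14 - 0.059882
pH = 13.940118, rounded to 4 dp:

13.9401


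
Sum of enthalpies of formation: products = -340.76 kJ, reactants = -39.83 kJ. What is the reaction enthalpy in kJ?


dH_rxn = sum(dH_f products) - sum(dH_f reactants)
dH_rxn = -340.76 - (-39.83)
dH_rxn = -300.93 kJ:

-300.93 kJ


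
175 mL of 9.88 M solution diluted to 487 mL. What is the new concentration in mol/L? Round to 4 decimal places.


Dilution: M1*V1 = M2*V2, solve for M2.
M2 = M1*V1 / V2
M2 = 9.88 * 175 / 487
M2 = 1729.0 / 487
M2 = 3.55030801 mol/L, rounded to 4 dp:

3.5503 mol/L


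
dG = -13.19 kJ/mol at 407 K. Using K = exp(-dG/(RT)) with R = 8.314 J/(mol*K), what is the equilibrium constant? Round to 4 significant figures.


dG is in kJ/mol; multiply by 1000 to match R in J/(mol*K).
RT = 8.314 * 407 = 3383.798 J/mol
exponent = -dG*1000 / (RT) = -(-13.19*1000) / 3383.798 = 3.89798682
K = exp(3.89798682)
K = 49.303093, rounded to 4 significant figures:

49.30


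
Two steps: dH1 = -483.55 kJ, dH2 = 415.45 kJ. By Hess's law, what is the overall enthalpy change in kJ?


Hess's law: enthalpy is a state function, so add the step enthalpies.
dH_total = dH1 + dH2 = -483.55 + (415.45)
dH_total = -68.1 kJ:

-68.10 kJ


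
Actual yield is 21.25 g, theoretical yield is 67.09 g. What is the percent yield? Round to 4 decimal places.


% yield = 100 * actual / theoretical
% yield = 100 * 21.25 / 67.09
% yield = 31.67387092 %, rounded to 4 dp:

31.6739 %


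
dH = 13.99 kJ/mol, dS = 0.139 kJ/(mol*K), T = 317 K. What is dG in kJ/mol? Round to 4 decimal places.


Gibbs: dG = dH - T*dS (consistent units, dS already in kJ/(mol*K)).
T*dS = 317 * 0.139 = 44.063
dG = 13.99 - (44.063)
dG = -30.073 kJ/mol, rounded to 4 dp:

-30.0730 kJ/mol


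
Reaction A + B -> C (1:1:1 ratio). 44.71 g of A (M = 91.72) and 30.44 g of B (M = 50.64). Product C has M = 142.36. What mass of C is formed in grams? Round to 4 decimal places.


Find moles of each reactant; the smaller value is the limiting reagent in a 1:1:1 reaction, so moles_C equals moles of the limiter.
n_A = mass_A / M_A = 44.71 / 91.72 = 0.487462 mol
n_B = mass_B / M_B = 30.44 / 50.64 = 0.601106 mol
Limiting reagent: A (smaller), n_limiting = 0.487462 mol
mass_C = n_limiting * M_C = 0.487462 * 142.36
mass_C = 69.39509032 g, rounded to 4 dp:

69.3951 g


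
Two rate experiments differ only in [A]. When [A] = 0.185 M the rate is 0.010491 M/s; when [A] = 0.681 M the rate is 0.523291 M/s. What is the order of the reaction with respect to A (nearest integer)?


Rate is proportional to [A]^n, so rate2/rate1 = ([A]2/[A]1)^n. Take logs to solve for n.
rate2/rate1 = 0.523291 / 0.010491 = 49.88
[A]2/[A]1 = 0.681 / 0.185 = 3.6811
n = ln(49.88) / ln(3.6811) = 3.0
Nearest integer order:

3


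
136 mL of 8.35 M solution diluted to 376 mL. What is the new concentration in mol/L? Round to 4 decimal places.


Dilution: M1*V1 = M2*V2, solve for M2.
M2 = M1*V1 / V2
M2 = 8.35 * 136 / 376
M2 = 1135.6 / 376
M2 = 3.02021277 mol/L, rounded to 4 dp:

3.0202 mol/L


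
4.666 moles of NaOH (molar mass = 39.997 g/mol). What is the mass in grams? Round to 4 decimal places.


mass = n * M
mass = 4.666 * 39.997
mass = 186.626002 g, rounded to 4 dp:

186.6260 g


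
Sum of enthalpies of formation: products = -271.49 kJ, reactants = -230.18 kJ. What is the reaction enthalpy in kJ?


dH_rxn = sum(dH_f products) - sum(dH_f reactants)
dH_rxn = -271.49 - (-230.18)
dH_rxn = -41.31 kJ:

-41.31 kJ


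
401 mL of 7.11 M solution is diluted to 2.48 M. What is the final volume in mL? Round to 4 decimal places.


Dilution: M1*V1 = M2*V2, solve for V2.
V2 = M1*V1 / M2
V2 = 7.11 * 401 / 2.48
V2 = 2851.11 / 2.48
V2 = 1149.64112903 mL, rounded to 4 dp:

1149.6411 mL


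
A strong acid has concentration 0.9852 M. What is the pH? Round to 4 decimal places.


A strong acid dissociates completely, so [H+] equals the given concentration.
pH = -log10([H+]) = -log10(0.9852)
pH = 0.0064756, rounded to 4 dp:

0.0065


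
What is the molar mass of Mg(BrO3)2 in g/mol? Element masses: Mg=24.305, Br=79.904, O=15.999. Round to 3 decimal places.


M = sum(count * atomic_mass) over atoms.
M = 1*24.305 + 2*79.904 + 6*15.999
M = 24.305 + 159.808 + 95.994
M = 280.107 g/mol, rounded to 3 dp:

280.107 g/mol


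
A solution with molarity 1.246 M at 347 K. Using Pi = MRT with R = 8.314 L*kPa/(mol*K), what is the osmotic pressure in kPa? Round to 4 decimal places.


Osmotic pressure (van't Hoff): Pi = M*R*T.
RT = 8.314 * 347 = 2884.958
Pi = 1.246 * 2884.958
Pi = 3594.657668 kPa, rounded to 4 dp:

3594.6577 kPa


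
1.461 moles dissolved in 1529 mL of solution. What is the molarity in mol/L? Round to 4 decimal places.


Convert volume to liters: V_L = V_mL / 1000.
V_L = 1529 / 1000 = 1.529 L
M = n / V_L = 1.461 / 1.529
M = 0.95552649 mol/L, rounded to 4 dp:

0.9555 mol/L


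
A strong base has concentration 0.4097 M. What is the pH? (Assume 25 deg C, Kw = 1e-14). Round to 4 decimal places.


A strong base dissociates completely, so [OH-] equals the given concentration.
pOH = -log10([OH-]) = -log10(0.4097) = 0.387534
pH = 14 - pOH = 14 - 0.387534
pH = 13.612466, rounded to 4 dp:

13.6125


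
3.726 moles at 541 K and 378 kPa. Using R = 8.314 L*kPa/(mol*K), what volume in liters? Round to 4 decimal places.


PV = nRT, solve for V = nRT / P.
nRT = 3.726 * 8.314 * 541 = 16759.0785
V = 16759.0785 / 378
V = 44.33618651 L, rounded to 4 dp:

44.3362 L


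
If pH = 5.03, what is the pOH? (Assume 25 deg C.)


At 25 deg C, pH + pOH = 14.
pOH = 14 - pH = 14 - 5.03
pOH = 8.97:

8.97


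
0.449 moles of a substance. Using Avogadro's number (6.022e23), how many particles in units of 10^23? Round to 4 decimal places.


N = n * NA, then divide by 1e23 for the requested units.
N / 1e23 = n * 6.022
N / 1e23 = 0.449 * 6.022
N / 1e23 = 2.703878, rounded to 4 dp:

2.7039


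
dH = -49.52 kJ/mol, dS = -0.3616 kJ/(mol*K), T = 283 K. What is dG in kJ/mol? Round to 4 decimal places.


Gibbs: dG = dH - T*dS (consistent units, dS already in kJ/(mol*K)).
T*dS = 283 * -0.3616 = -102.3328
dG = -49.52 - (-102.3328)
dG = 52.8128 kJ/mol, rounded to 4 dp:

52.8128 kJ/mol


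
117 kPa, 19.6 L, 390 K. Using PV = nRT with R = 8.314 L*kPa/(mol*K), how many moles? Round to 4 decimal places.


PV = nRT, solve for n = PV / (RT).
PV = 117 * 19.6 = 2293.2
RT = 8.314 * 390 = 3242.46
n = 2293.2 / 3242.46
n = 0.7072408 mol, rounded to 4 dp:

0.7072 mol


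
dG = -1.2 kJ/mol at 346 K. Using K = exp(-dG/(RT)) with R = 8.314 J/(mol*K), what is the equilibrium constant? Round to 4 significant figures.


dG is in kJ/mol; multiply by 1000 to match R in J/(mol*K).
RT = 8.314 * 346 = 2876.644 J/mol
exponent = -dG*1000 / (RT) = -(-1.2*1000) / 2876.644 = 0.41715277
K = exp(0.41715277)
K = 1.5176343, rounded to 4 significant figures:

1.518


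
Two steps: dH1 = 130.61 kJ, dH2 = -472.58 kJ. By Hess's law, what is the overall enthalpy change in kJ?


Hess's law: enthalpy is a state function, so add the step enthalpies.
dH_total = dH1 + dH2 = 130.61 + (-472.58)
dH_total = -341.97 kJ:

-341.97 kJ


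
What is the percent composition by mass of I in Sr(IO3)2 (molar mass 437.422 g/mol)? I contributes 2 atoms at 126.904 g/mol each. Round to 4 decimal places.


pct = 100 * (n_elem * M_elem) / M_total
mass_contribution = 2 * 126.904 = 253.808 g/mol
pct = 100 * 253.808 / 437.422
pct = 58.02360192 %, rounded to 4 dp:

58.0236 %


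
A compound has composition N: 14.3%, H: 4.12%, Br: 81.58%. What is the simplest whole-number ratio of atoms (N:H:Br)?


Assume 100 g of compound, divide each mass% by atomic mass to get moles, then normalize by the smallest to get a raw atom ratio.
Moles per 100 g: N: 14.3/14.007 = 1.0209, H: 4.12/1.008 = 4.0873, Br: 81.58/79.904 = 1.021
Raw ratio (divide by min = 1.0209): N: 1.0, H: 4.004, Br: 1.0
Multiply by 1 to clear fractions: N: 1.0 ~= 1, H: 4.004 ~= 4, Br: 1.0 ~= 1
Reduce by GCD to get the simplest whole-number ratio:

1:4:1


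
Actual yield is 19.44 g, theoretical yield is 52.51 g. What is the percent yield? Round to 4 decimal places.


% yield = 100 * actual / theoretical
% yield = 100 * 19.44 / 52.51
% yield = 37.02151971 %, rounded to 4 dp:

37.0215 %


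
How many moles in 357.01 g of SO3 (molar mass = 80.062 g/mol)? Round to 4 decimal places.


n = mass / M
n = 357.01 / 80.062
n = 4.45916914 mol, rounded to 4 dp:

4.4592 mol


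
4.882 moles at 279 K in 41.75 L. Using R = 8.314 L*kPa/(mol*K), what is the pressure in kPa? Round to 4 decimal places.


PV = nRT, solve for P = nRT / V.
nRT = 4.882 * 8.314 * 279 = 11324.3165
P = 11324.3165 / 41.75
P = 271.24111377 kPa, rounded to 4 dp:

271.2411 kPa


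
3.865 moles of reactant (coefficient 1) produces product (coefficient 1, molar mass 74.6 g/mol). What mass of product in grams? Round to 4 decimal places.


Use the coefficient ratio to convert reactant moles to product moles, then multiply by the product's molar mass.
moles_P = moles_R * (coeff_P / coeff_R) = 3.865 * (1/1) = 3.865
mass_P = moles_P * M_P = 3.865 * 74.6
mass_P = 288.329 g, rounded to 4 dp:

288.3290 g


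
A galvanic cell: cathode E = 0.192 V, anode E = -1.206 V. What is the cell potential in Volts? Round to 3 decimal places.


Standard cell potential: E_cell = E_cathode - E_anode.
E_cell = 0.192 - (-1.206)
E_cell = 1.398 V, rounded to 3 dp:

1.398 V


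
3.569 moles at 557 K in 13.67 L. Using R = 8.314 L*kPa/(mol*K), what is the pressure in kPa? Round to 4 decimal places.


PV = nRT, solve for P = nRT / V.
nRT = 3.569 * 8.314 * 557 = 16527.675
P = 16527.675 / 13.67
P = 1209.04718361 kPa, rounded to 4 dp:

1209.0472 kPa


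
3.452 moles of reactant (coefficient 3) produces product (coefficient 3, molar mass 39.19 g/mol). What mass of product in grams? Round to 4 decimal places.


Use the coefficient ratio to convert reactant moles to product moles, then multiply by the product's molar mass.
moles_P = moles_R * (coeff_P / coeff_R) = 3.452 * (3/3) = 3.452
mass_P = moles_P * M_P = 3.452 * 39.19
mass_P = 135.28388 g, rounded to 4 dp:

135.2839 g


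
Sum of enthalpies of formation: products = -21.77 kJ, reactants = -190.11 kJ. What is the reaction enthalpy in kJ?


dH_rxn = sum(dH_f products) - sum(dH_f reactants)
dH_rxn = -21.77 - (-190.11)
dH_rxn = 168.34 kJ:

168.34 kJ


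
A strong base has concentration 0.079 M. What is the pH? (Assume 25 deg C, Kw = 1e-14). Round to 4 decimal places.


A strong base dissociates completely, so [OH-] equals the given concentration.
pOH = -log10([OH-]) = -log10(0.079) = 1.102373
pH = 14 - pOH = 14 - 1.102373
pH = 12.897627, rounded to 4 dp:

12.8976


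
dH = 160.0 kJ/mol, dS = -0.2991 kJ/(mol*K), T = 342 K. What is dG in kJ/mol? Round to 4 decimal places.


Gibbs: dG = dH - T*dS (consistent units, dS already in kJ/(mol*K)).
T*dS = 342 * -0.2991 = -102.2922
dG = 160.0 - (-102.2922)
dG = 262.2922 kJ/mol, rounded to 4 dp:

262.2922 kJ/mol


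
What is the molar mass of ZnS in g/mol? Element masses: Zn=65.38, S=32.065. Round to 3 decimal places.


M = sum(count * atomic_mass) over atoms.
M = 1*65.38 + 1*32.065
M = 65.38 + 32.065
M = 97.445 g/mol, rounded to 3 dp:

97.445 g/mol


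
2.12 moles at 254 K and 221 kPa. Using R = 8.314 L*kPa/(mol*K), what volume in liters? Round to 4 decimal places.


PV = nRT, solve for V = nRT / P.
nRT = 2.12 * 8.314 * 254 = 4476.9227
V = 4476.9227 / 221
V = 20.25756878 L, rounded to 4 dp:

20.2576 L


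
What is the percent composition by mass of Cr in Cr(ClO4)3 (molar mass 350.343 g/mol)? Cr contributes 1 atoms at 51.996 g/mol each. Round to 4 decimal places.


pct = 100 * (n_elem * M_elem) / M_total
mass_contribution = 1 * 51.996 = 51.996 g/mol
pct = 100 * 51.996 / 350.343
pct = 14.84145537 %, rounded to 4 dp:

14.8415 %


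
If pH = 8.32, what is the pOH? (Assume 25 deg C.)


At 25 deg C, pH + pOH = 14.
pOH = 14 - pH = 14 - 8.32
pOH = 5.68:

5.68


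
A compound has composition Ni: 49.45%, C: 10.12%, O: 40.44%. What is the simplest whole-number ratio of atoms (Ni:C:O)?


Assume 100 g of compound, divide each mass% by atomic mass to get moles, then normalize by the smallest to get a raw atom ratio.
Moles per 100 g: Ni: 49.45/58.693 = 0.8425, C: 10.12/12.011 = 0.8426, O: 40.44/15.999 = 2.5277
Raw ratio (divide by min = 0.8425): Ni: 1.0, C: 1.0, O: 3.0
Multiply by 1 to clear fractions: Ni: 1.0 ~= 1, C: 1.0 ~= 1, O: 3.0 ~= 3
Reduce by GCD to get the simplest whole-number ratio:

1:1:3


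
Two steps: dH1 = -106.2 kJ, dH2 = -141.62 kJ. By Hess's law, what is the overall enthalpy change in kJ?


Hess's law: enthalpy is a state function, so add the step enthalpies.
dH_total = dH1 + dH2 = -106.2 + (-141.62)
dH_total = -247.82 kJ:

-247.82 kJ


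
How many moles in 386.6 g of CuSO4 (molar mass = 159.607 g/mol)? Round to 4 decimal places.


n = mass / M
n = 386.6 / 159.607
n = 2.42219953 mol, rounded to 4 dp:

2.4222 mol


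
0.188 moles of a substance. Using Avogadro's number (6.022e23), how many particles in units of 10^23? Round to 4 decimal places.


N = n * NA, then divide by 1e23 for the requested units.
N / 1e23 = n * 6.022
N / 1e23 = 0.188 * 6.022
N / 1e23 = 1.132136, rounded to 4 dp:

1.1321


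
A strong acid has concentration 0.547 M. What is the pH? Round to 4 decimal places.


A strong acid dissociates completely, so [H+] equals the given concentration.
pH = -log10([H+]) = -log10(0.547)
pH = 0.26201267, rounded to 4 dp:

0.2620


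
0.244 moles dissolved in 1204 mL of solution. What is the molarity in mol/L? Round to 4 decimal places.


Convert volume to liters: V_L = V_mL / 1000.
V_L = 1204 / 1000 = 1.204 L
M = n / V_L = 0.244 / 1.204
M = 0.20265781 mol/L, rounded to 4 dp:

0.2027 mol/L


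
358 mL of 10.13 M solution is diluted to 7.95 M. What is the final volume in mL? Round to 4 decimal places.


Dilution: M1*V1 = M2*V2, solve for V2.
V2 = M1*V1 / M2
V2 = 10.13 * 358 / 7.95
V2 = 3626.54 / 7.95
V2 = 456.16855346 mL, rounded to 4 dp:

456.1686 mL


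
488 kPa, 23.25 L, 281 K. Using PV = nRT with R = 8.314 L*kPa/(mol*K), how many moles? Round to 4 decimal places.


PV = nRT, solve for n = PV / (RT).
PV = 488 * 23.25 = 11346.0
RT = 8.314 * 281 = 2336.234
n = 11346.0 / 2336.234
n = 4.85653406 mol, rounded to 4 dp:

4.8565 mol


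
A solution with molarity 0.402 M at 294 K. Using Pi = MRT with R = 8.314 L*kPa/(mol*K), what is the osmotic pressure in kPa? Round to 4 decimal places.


Osmotic pressure (van't Hoff): Pi = M*R*T.
RT = 8.314 * 294 = 2444.316
Pi = 0.402 * 2444.316
Pi = 982.615032 kPa, rounded to 4 dp:

982.6150 kPa


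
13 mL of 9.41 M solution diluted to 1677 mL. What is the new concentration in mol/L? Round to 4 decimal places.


Dilution: M1*V1 = M2*V2, solve for M2.
M2 = M1*V1 / V2
M2 = 9.41 * 13 / 1677
M2 = 122.33 / 1677
M2 = 0.07294574 mol/L, rounded to 4 dp:

0.0729 mol/L


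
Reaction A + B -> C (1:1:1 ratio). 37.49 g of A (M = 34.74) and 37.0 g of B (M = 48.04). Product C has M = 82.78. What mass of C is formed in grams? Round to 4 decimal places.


Find moles of each reactant; the smaller value is the limiting reagent in a 1:1:1 reaction, so moles_C equals moles of the limiter.
n_A = mass_A / M_A = 37.49 / 34.74 = 1.079159 mol
n_B = mass_B / M_B = 37.0 / 48.04 = 0.770192 mol
Limiting reagent: B (smaller), n_limiting = 0.770192 mol
mass_C = n_limiting * M_C = 0.770192 * 82.78
mass_C = 63.75649376 g, rounded to 4 dp:

63.7565 g


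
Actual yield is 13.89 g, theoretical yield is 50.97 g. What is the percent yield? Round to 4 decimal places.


% yield = 100 * actual / theoretical
% yield = 100 * 13.89 / 50.97
% yield = 27.25132431 %, rounded to 4 dp:

27.2513 %


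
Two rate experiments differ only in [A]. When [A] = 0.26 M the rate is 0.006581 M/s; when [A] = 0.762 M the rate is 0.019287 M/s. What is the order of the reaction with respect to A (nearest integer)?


Rate is proportional to [A]^n, so rate2/rate1 = ([A]2/[A]1)^n. Take logs to solve for n.
rate2/rate1 = 0.019287 / 0.006581 = 2.9307
[A]2/[A]1 = 0.762 / 0.26 = 2.9308
n = ln(2.9307) / ln(2.9308) = 1.0
Nearest integer order:

1


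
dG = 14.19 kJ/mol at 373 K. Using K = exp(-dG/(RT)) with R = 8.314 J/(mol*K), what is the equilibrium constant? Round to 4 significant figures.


dG is in kJ/mol; multiply by 1000 to match R in J/(mol*K).
RT = 8.314 * 373 = 3101.122 J/mol
exponent = -dG*1000 / (RT) = -(14.19*1000) / 3101.122 = -4.57576322
K = exp(-4.57576322)
K = 0.010298436, rounded to 4 significant figures:

0.01030


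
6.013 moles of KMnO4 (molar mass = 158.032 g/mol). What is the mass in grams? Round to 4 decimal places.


mass = n * M
mass = 6.013 * 158.032
mass = 950.246416 g, rounded to 4 dp:

950.2464 g


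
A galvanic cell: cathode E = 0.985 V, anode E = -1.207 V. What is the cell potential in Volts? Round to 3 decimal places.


Standard cell potential: E_cell = E_cathode - E_anode.
E_cell = 0.985 - (-1.207)
E_cell = 2.192 V, rounded to 3 dp:

2.192 V


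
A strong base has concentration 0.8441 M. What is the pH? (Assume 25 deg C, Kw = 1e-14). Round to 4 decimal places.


A strong base dissociates completely, so [OH-] equals the given concentration.
pOH = -log10([OH-]) = -log10(0.8441) = 0.073606
pH = 14 - pOH = 14 - 0.073606
pH = 13.926394, rounded to 4 dp:

13.9264


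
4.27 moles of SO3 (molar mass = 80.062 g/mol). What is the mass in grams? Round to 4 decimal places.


mass = n * M
mass = 4.27 * 80.062
mass = 341.86474 g, rounded to 4 dp:

341.8647 g


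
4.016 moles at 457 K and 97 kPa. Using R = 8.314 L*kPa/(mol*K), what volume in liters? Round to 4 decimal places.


PV = nRT, solve for V = nRT / P.
nRT = 4.016 * 8.314 * 457 = 15258.784
V = 15258.784 / 97
V = 157.30705155 L, rounded to 4 dp:

157.3071 L


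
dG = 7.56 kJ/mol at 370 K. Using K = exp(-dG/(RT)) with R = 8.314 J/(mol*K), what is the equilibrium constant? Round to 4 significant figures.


dG is in kJ/mol; multiply by 1000 to match R in J/(mol*K).
RT = 8.314 * 370 = 3076.18 J/mol
exponent = -dG*1000 / (RT) = -(7.56*1000) / 3076.18 = -2.45759351
K = exp(-2.45759351)
K = 0.085640797, rounded to 4 significant figures:

0.08564


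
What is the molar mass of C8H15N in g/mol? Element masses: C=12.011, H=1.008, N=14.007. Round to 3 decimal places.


M = sum(count * atomic_mass) over atoms.
M = 8*12.011 + 15*1.008 + 1*14.007
M = 96.088 + 15.12 + 14.007
M = 125.215 g/mol, rounded to 3 dp:

125.215 g/mol


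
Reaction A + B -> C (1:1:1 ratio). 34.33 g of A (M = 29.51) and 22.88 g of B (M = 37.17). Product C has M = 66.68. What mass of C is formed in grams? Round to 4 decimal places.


Find moles of each reactant; the smaller value is the limiting reagent in a 1:1:1 reaction, so moles_C equals moles of the limiter.
n_A = mass_A / M_A = 34.33 / 29.51 = 1.163334 mol
n_B = mass_B / M_B = 22.88 / 37.17 = 0.61555 mol
Limiting reagent: B (smaller), n_limiting = 0.61555 mol
mass_C = n_limiting * M_C = 0.61555 * 66.68
mass_C = 41.044874 g, rounded to 4 dp:

41.0449 g


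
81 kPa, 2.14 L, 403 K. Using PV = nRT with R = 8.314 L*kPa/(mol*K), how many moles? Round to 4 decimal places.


PV = nRT, solve for n = PV / (RT).
PV = 81 * 2.14 = 173.34
RT = 8.314 * 403 = 3350.542
n = 173.34 / 3350.542
n = 0.05173491 mol, rounded to 4 dp:

0.0517 mol


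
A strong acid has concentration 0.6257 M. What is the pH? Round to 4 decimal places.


A strong acid dissociates completely, so [H+] equals the given concentration.
pH = -log10([H+]) = -log10(0.6257)
pH = 0.20363385, rounded to 4 dp:

0.2036


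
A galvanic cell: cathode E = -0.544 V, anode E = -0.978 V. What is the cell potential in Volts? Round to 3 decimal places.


Standard cell potential: E_cell = E_cathode - E_anode.
E_cell = -0.544 - (-0.978)
E_cell = 0.434 V, rounded to 3 dp:

0.434 V


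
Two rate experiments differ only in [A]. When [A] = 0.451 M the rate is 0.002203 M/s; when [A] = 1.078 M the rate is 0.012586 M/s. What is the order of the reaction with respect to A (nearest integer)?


Rate is proportional to [A]^n, so rate2/rate1 = ([A]2/[A]1)^n. Take logs to solve for n.
rate2/rate1 = 0.012586 / 0.002203 = 5.7131
[A]2/[A]1 = 1.078 / 0.451 = 2.3902
n = ln(5.7131) / ln(2.3902) = 2.0
Nearest integer order:

2


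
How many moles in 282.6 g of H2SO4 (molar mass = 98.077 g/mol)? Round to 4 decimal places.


n = mass / M
n = 282.6 / 98.077
n = 2.8814095 mol, rounded to 4 dp:

2.8814 mol


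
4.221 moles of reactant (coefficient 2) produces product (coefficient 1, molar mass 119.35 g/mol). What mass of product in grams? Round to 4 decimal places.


Use the coefficient ratio to convert reactant moles to product moles, then multiply by the product's molar mass.
moles_P = moles_R * (coeff_P / coeff_R) = 4.221 * (1/2) = 2.1105
mass_P = moles_P * M_P = 2.1105 * 119.35
mass_P = 251.888175 g, rounded to 4 dp:

251.8882 g


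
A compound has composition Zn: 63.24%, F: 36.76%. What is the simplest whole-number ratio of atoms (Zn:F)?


Assume 100 g of compound, divide each mass% by atomic mass to get moles, then normalize by the smallest to get a raw atom ratio.
Moles per 100 g: Zn: 63.24/65.38 = 0.9673, F: 36.76/18.998 = 1.9349
Raw ratio (divide by min = 0.9673): Zn: 1.0, F: 2.0
Multiply by 1 to clear fractions: Zn: 1.0 ~= 1, F: 2.0 ~= 2
Reduce by GCD to get the simplest whole-number ratio:

1:2


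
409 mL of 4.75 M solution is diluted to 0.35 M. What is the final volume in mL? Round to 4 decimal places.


Dilution: M1*V1 = M2*V2, solve for V2.
V2 = M1*V1 / M2
V2 = 4.75 * 409 / 0.35
V2 = 1942.75 / 0.35
V2 = 5550.71428571 mL, rounded to 4 dp:

5550.7143 mL


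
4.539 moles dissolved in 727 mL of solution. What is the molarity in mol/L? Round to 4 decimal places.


Convert volume to liters: V_L = V_mL / 1000.
V_L = 727 / 1000 = 0.727 L
M = n / V_L = 4.539 / 0.727
M = 6.2434663 mol/L, rounded to 4 dp:

6.2435 mol/L


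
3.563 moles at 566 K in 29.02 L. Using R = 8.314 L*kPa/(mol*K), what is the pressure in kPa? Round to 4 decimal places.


PV = nRT, solve for P = nRT / V.
nRT = 3.563 * 8.314 * 566 = 16766.4946
P = 16766.4946 / 29.02
P = 577.75653343 kPa, rounded to 4 dp:

577.7565 kPa


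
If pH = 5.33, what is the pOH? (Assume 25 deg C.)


At 25 deg C, pH + pOH = 14.
pOH = 14 - pH = 14 - 5.33
pOH = 8.67:

8.67


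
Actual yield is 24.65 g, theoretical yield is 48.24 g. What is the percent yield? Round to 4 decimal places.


% yield = 100 * actual / theoretical
% yield = 100 * 24.65 / 48.24
% yield = 51.0986733 %, rounded to 4 dp:

51.0987 %


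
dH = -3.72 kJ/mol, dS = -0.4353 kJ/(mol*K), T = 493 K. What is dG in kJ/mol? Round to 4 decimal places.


Gibbs: dG = dH - T*dS (consistent units, dS already in kJ/(mol*K)).
T*dS = 493 * -0.4353 = -214.6029
dG = -3.72 - (-214.6029)
dG = 210.8829 kJ/mol, rounded to 4 dp:

210.8829 kJ/mol
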